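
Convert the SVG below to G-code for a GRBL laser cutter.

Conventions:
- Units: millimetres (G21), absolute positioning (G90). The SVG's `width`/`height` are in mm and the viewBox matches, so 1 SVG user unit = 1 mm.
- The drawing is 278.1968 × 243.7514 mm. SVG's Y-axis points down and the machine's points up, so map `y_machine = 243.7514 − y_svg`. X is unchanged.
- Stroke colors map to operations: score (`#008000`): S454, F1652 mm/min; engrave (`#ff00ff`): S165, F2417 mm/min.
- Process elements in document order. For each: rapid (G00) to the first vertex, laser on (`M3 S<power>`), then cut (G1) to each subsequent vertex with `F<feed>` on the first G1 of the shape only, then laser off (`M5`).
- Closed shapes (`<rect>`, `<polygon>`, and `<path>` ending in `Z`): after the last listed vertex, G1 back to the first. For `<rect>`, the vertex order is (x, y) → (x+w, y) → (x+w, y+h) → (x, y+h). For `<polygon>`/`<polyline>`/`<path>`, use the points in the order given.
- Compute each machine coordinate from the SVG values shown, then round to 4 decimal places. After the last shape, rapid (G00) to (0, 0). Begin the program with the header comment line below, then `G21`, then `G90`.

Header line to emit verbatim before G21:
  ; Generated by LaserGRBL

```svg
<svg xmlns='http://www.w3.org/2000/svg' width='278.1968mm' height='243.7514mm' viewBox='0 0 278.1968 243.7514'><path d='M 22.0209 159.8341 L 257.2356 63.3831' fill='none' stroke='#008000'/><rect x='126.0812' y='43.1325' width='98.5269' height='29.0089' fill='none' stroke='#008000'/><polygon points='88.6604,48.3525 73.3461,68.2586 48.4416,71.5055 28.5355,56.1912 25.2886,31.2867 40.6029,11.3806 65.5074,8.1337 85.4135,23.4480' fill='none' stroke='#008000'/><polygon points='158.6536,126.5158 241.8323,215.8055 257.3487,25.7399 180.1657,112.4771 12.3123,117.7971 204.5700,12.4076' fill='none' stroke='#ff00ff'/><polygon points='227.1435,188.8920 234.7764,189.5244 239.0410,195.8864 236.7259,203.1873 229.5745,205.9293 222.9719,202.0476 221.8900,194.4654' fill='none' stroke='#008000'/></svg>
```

; Generated by LaserGRBL
G21
G90
G00 X22.0209 Y83.9173
M3 S454
G1 X257.2356 Y180.3683 F1652
M5
G00 X126.0812 Y200.6189
M3 S454
G1 X224.6081 Y200.6189 F1652
G1 X224.6081 Y171.6100
G1 X126.0812 Y171.6100
G1 X126.0812 Y200.6189
M5
G00 X88.6604 Y195.3989
M3 S454
G1 X73.3461 Y175.4928 F1652
G1 X48.4416 Y172.2459
G1 X28.5355 Y187.5602
G1 X25.2886 Y212.4647
G1 X40.6029 Y232.3708
G1 X65.5074 Y235.6177
G1 X85.4135 Y220.3034
G1 X88.6604 Y195.3989
M5
G00 X158.6536 Y117.2356
M3 S165
G1 X241.8323 Y27.9459 F2417
G1 X257.3487 Y218.0115
G1 X180.1657 Y131.2743
G1 X12.3123 Y125.9543
G1 X204.5700 Y231.3438
G1 X158.6536 Y117.2356
M5
G00 X227.1435 Y54.8594
M3 S454
G1 X234.7764 Y54.2270 F1652
G1 X239.0410 Y47.8650
G1 X236.7259 Y40.5641
G1 X229.5745 Y37.8221
G1 X222.9719 Y41.7038
G1 X221.8900 Y49.2860
G1 X227.1435 Y54.8594
M5
G00 X0.0000 Y0.0000

viewBox `0 0 278.1968 243.7514` with mm width/height → 1 unit = 1 mm. Flip: y_m = 243.7514 − y_svg.

**Shape 1** — `<path>` line segment, stroke `#008000` → score (S454, F1652). Machine vertices: (22.0209,83.9173) → (257.2356,180.3683). Open path.

**Shape 2** — `<rect>` rectangle, stroke `#008000` → score (S454, F1652). Machine vertices: (126.0812,200.6189) → (224.6081,200.6189) → (224.6081,171.6100) → (126.0812,171.6100) → (126.0812,200.6189). Closed: final G1 returns to the first vertex.

**Shape 3** — `<polygon>` regular polygon, stroke `#008000` → score (S454, F1652). Machine vertices: (88.6604,195.3989) → (73.3461,175.4928) → (48.4416,172.2459) → (28.5355,187.5602) → (25.2886,212.4647) → (40.6029,232.3708) → (65.5074,235.6177) → (85.4135,220.3034) → (88.6604,195.3989). Closed: final G1 returns to the first vertex.

**Shape 4** — `<polygon>` closed polygon, stroke `#ff00ff` → engrave (S165, F2417). Machine vertices: (158.6536,117.2356) → (241.8323,27.9459) → (257.3487,218.0115) → (180.1657,131.2743) → (12.3123,125.9543) → (204.5700,231.3438) → (158.6536,117.2356). Closed: final G1 returns to the first vertex.

**Shape 5** — `<polygon>` regular polygon, stroke `#008000` → score (S454, F1652). Machine vertices: (227.1435,54.8594) → (234.7764,54.2270) → (239.0410,47.8650) → (236.7259,40.5641) → (229.5745,37.8221) → (222.9719,41.7038) → (221.8900,49.2860) → (227.1435,54.8594). Closed: final G1 returns to the first vertex.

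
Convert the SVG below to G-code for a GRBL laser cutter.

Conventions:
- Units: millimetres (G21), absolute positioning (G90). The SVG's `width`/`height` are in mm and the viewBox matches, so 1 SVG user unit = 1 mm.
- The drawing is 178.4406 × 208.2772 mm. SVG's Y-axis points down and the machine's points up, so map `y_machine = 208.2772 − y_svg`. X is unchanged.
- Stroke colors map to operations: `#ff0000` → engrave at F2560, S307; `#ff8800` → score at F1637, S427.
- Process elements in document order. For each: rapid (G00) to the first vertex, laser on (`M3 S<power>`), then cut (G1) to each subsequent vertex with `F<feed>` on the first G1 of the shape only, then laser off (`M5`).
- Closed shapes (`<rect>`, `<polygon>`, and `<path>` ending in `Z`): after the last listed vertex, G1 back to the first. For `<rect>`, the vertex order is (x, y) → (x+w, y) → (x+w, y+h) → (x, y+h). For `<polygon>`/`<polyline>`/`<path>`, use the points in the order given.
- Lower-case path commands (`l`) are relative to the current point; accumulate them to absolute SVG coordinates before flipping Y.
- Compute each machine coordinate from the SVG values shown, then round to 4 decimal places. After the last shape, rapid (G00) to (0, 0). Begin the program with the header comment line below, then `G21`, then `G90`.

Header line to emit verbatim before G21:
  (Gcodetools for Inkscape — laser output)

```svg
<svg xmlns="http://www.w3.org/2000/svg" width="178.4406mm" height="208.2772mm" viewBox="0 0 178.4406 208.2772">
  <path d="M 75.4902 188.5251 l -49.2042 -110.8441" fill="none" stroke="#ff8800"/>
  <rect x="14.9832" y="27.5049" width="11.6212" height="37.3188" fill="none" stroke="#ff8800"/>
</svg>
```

1 u = 1 mm; y_m = 208.2772 − y.

[1] `<path>` line segment, #ff8800→score S427 F1637: (75.4902,19.7521) → (26.2860,130.5962)

[2] `<rect>` rectangle, #ff8800→score S427 F1637: (14.9832,180.7723) → (26.6044,180.7723) → (26.6044,143.4535) → (14.9832,143.4535) → (14.9832,180.7723) (closed)

(Gcodetools for Inkscape — laser output)
G21
G90
G00 X75.4902 Y19.7521
M3 S427
G1 X26.2860 Y130.5962 F1637
M5
G00 X14.9832 Y180.7723
M3 S427
G1 X26.6044 Y180.7723 F1637
G1 X26.6044 Y143.4535
G1 X14.9832 Y143.4535
G1 X14.9832 Y180.7723
M5
G00 X0.0000 Y0.0000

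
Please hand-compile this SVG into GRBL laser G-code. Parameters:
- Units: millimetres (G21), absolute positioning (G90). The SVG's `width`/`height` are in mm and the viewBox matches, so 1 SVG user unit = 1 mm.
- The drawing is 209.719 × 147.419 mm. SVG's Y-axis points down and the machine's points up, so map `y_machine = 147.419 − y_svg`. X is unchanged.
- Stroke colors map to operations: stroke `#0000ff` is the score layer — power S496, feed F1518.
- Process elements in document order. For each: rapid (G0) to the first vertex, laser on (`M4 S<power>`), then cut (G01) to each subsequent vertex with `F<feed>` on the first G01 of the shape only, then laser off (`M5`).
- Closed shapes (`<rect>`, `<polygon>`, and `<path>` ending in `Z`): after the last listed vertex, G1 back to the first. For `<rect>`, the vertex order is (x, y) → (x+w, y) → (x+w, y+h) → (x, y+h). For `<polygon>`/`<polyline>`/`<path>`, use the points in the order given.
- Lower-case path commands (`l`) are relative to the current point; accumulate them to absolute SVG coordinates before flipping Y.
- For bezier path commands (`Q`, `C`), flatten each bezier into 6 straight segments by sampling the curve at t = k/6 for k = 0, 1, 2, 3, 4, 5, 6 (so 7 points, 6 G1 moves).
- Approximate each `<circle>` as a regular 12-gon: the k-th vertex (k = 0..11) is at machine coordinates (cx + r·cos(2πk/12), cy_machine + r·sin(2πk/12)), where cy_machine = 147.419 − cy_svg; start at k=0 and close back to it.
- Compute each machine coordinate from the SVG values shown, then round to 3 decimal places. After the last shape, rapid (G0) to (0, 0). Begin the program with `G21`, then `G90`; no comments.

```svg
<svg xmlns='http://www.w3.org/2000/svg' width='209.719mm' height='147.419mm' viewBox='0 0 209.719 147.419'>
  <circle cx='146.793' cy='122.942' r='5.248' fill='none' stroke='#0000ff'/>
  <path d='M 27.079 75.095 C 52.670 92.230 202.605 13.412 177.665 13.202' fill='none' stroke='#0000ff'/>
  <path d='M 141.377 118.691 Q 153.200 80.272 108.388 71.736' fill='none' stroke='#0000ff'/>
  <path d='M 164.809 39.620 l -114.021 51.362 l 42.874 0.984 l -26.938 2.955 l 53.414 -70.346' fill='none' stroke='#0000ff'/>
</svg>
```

1 u = 1 mm; y_m = 147.419 − y.

[1] `<circle>` circle, #0000ff→score S496 F1518: (152.041,24.477) → (151.338,27.101) → (149.417,29.022) → (146.793,29.725) → (144.169,29.022) → (142.248,27.101) → (141.545,24.477) → (142.248,21.853) → (144.169,19.932) → (146.793,19.229) → (149.417,19.932) → (151.338,21.853) → (152.041,24.477) (closed)

[2] `<path>` cubic bezier, #0000ff→score S496 F1518: (27.079,72.324) → (48.851,70.944) → (83.036,80.708) → (121.321,96.766) → (155.396,114.270) → (176.947,128.369) → (177.665,134.217)

[3] `<path>` quadratic bezier, #0000ff→score S496 F1518: (141.377,28.728) → (143.745,40.704) → (142.966,51.020) → (139.041,59.676) → (131.970,66.672) → (121.752,72.008) → (108.388,75.683)

[4] `<path>` open polyline, #0000ff→score S496 F1518: (164.809,107.799) → (50.788,56.437) → (93.662,55.453) → (66.724,52.498) → (120.138,122.844)

G21
G90
G0 X152.041 Y24.477
M4 S496
G01 X151.338 Y27.101 F1518
G01 X149.417 Y29.022
G01 X146.793 Y29.725
G01 X144.169 Y29.022
G01 X142.248 Y27.101
G01 X141.545 Y24.477
G01 X142.248 Y21.853
G01 X144.169 Y19.932
G01 X146.793 Y19.229
G01 X149.417 Y19.932
G01 X151.338 Y21.853
G01 X152.041 Y24.477
M5
G0 X27.079 Y72.324
M4 S496
G01 X48.851 Y70.944 F1518
G01 X83.036 Y80.708
G01 X121.321 Y96.766
G01 X155.396 Y114.270
G01 X176.947 Y128.369
G01 X177.665 Y134.217
M5
G0 X141.377 Y28.728
M4 S496
G01 X143.745 Y40.704 F1518
G01 X142.966 Y51.020
G01 X139.041 Y59.676
G01 X131.970 Y66.672
G01 X121.752 Y72.008
G01 X108.388 Y75.683
M5
G0 X164.809 Y107.799
M4 S496
G01 X50.788 Y56.437 F1518
G01 X93.662 Y55.453
G01 X66.724 Y52.498
G01 X120.138 Y122.844
M5
G0 X0.000 Y0.000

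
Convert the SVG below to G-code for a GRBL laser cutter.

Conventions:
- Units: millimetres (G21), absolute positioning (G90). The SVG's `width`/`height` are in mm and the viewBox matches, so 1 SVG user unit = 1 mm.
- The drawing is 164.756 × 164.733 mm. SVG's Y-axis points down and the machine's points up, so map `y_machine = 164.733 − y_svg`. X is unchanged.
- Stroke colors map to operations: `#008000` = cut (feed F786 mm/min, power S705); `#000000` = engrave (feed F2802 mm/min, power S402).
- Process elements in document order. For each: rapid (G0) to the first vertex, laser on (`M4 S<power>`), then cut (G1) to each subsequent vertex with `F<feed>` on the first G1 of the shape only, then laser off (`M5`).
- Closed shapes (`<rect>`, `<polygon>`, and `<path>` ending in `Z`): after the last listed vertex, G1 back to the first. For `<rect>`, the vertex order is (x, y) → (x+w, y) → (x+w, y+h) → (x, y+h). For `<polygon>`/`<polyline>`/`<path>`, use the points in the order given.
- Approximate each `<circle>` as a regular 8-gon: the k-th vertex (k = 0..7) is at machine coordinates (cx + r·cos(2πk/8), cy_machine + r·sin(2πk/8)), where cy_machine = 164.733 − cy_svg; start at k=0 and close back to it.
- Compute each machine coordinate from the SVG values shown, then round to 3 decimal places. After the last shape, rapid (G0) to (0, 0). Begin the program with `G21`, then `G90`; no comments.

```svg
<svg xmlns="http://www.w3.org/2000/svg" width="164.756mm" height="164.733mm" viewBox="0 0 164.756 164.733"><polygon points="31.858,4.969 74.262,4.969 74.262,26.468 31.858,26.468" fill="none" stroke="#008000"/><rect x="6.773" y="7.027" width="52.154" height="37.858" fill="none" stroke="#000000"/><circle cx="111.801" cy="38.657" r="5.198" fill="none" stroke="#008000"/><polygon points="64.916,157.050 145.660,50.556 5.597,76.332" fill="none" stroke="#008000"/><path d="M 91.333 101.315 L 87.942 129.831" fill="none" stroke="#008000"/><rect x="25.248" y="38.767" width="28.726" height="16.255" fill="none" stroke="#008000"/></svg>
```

Since the viewBox matches the mm dimensions, user units are millimetres directly. The only transform is the Y-flip y_m = 164.733 − y_svg.

Shape 1 is a rectangle drawn with `<polygon>`. Its stroke #008000 means cut at S705, F786. After flipping Y the toolpath is (31.858,159.764) → (74.262,159.764) → (74.262,138.265) → (31.858,138.265) → (31.858,159.764), returning to the start.

Shape 2 is a rectangle drawn with `<rect>`. Its stroke #000000 means engrave at S402, F2802. After flipping Y the toolpath is (6.773,157.706) → (58.927,157.706) → (58.927,119.848) → (6.773,119.848) → (6.773,157.706), returning to the start.

Shape 3 is a circle drawn with `<circle>`. Its stroke #008000 means cut at S705, F786. After flipping Y the toolpath is (116.999,126.076) → (115.477,129.752) → (111.801,131.274) → (108.125,129.752) → (106.603,126.076) → (108.125,122.400) → (111.801,120.878) → (115.477,122.400) → (116.999,126.076), returning to the start.

Shape 4 is a closed polygon drawn with `<polygon>`. Its stroke #008000 means cut at S705, F786. After flipping Y the toolpath is (64.916,7.683) → (145.660,114.177) → (5.597,88.401) → (64.916,7.683), returning to the start.

Shape 5 is a line segment drawn with `<path>`. Its stroke #008000 means cut at S705, F786. After flipping Y the toolpath is (91.333,63.418) → (87.942,34.902).

Shape 6 is a rectangle drawn with `<rect>`. Its stroke #008000 means cut at S705, F786. After flipping Y the toolpath is (25.248,125.966) → (53.974,125.966) → (53.974,109.711) → (25.248,109.711) → (25.248,125.966), returning to the start.

G21
G90
G0 X31.858 Y159.764
M4 S705
G1 X74.262 Y159.764 F786
G1 X74.262 Y138.265
G1 X31.858 Y138.265
G1 X31.858 Y159.764
M5
G0 X6.773 Y157.706
M4 S402
G1 X58.927 Y157.706 F2802
G1 X58.927 Y119.848
G1 X6.773 Y119.848
G1 X6.773 Y157.706
M5
G0 X116.999 Y126.076
M4 S705
G1 X115.477 Y129.752 F786
G1 X111.801 Y131.274
G1 X108.125 Y129.752
G1 X106.603 Y126.076
G1 X108.125 Y122.400
G1 X111.801 Y120.878
G1 X115.477 Y122.400
G1 X116.999 Y126.076
M5
G0 X64.916 Y7.683
M4 S705
G1 X145.660 Y114.177 F786
G1 X5.597 Y88.401
G1 X64.916 Y7.683
M5
G0 X91.333 Y63.418
M4 S705
G1 X87.942 Y34.902 F786
M5
G0 X25.248 Y125.966
M4 S705
G1 X53.974 Y125.966 F786
G1 X53.974 Y109.711
G1 X25.248 Y109.711
G1 X25.248 Y125.966
M5
G0 X0.000 Y0.000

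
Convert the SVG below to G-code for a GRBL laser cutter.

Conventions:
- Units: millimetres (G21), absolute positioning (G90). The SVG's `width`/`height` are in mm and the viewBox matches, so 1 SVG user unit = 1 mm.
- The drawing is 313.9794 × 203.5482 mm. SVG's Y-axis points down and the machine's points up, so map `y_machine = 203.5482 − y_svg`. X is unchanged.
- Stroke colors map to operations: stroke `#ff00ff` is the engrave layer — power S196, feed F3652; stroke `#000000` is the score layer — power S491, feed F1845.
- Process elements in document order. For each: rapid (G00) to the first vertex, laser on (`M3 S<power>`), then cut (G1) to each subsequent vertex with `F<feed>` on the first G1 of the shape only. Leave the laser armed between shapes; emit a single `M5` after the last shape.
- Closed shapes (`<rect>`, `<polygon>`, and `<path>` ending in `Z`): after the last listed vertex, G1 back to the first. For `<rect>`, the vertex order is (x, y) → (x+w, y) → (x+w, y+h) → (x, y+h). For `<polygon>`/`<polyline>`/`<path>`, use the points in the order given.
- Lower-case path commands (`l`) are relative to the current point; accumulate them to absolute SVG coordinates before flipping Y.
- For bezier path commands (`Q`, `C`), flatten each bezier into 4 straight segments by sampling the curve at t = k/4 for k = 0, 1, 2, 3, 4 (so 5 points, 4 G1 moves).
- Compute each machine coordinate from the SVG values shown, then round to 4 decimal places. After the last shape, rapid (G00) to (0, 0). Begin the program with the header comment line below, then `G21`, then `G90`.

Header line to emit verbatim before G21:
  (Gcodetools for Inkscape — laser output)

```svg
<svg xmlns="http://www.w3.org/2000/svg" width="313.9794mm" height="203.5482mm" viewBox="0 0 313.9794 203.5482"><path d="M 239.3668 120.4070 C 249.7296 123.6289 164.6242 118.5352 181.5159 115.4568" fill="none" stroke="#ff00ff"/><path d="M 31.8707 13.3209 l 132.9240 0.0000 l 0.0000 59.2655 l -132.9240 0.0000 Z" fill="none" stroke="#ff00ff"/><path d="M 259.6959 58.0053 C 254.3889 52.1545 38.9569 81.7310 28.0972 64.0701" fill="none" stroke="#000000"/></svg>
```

(Gcodetools for Inkscape — laser output)
G21
G90
G00 X239.3668 Y83.1412
M3 S196
G1 X232.3240 Y82.1225 F3652
G1 X207.9930 Y83.2537
G1 X184.8862 Y85.5662
G1 X181.5159 Y88.0914
G00 X31.8707 Y190.2273
M3 S196
G1 X164.7947 Y190.2273 F3652
G1 X164.7947 Y130.9618
G1 X31.8707 Y130.9618
G1 X31.8707 Y190.2273
G00 X259.6959 Y145.5429
M3 S491
G1 X222.7969 Y144.5800 F1845
G1 X145.9788 Y138.0817
G1 X68.1196 Y133.7978
G1 X28.0972 Y139.4781
M5
G00 X0.0000 Y0.0000

Since the viewBox matches the mm dimensions, user units are millimetres directly. The only transform is the Y-flip y_m = 203.5482 − y_svg.

Shape 1 is a cubic bezier drawn with `<path>`. Its stroke #ff00ff means engrave at S196, F3652. After flipping Y the toolpath is (239.3668,83.1412) → (232.3240,82.1225) → (207.9930,83.2537) → (184.8862,85.5662) → (181.5159,88.0914).

Shape 2 is a rectangle drawn with `<path>`. Its stroke #ff00ff means engrave at S196, F3652. After flipping Y the toolpath is (31.8707,190.2273) → (164.7947,190.2273) → (164.7947,130.9618) → (31.8707,130.9618) → (31.8707,190.2273), returning to the start.

Shape 3 is a cubic bezier drawn with `<path>`. Its stroke #000000 means score at S491, F1845. After flipping Y the toolpath is (259.6959,145.5429) → (222.7969,144.5800) → (145.9788,138.0817) → (68.1196,133.7978) → (28.0972,139.4781).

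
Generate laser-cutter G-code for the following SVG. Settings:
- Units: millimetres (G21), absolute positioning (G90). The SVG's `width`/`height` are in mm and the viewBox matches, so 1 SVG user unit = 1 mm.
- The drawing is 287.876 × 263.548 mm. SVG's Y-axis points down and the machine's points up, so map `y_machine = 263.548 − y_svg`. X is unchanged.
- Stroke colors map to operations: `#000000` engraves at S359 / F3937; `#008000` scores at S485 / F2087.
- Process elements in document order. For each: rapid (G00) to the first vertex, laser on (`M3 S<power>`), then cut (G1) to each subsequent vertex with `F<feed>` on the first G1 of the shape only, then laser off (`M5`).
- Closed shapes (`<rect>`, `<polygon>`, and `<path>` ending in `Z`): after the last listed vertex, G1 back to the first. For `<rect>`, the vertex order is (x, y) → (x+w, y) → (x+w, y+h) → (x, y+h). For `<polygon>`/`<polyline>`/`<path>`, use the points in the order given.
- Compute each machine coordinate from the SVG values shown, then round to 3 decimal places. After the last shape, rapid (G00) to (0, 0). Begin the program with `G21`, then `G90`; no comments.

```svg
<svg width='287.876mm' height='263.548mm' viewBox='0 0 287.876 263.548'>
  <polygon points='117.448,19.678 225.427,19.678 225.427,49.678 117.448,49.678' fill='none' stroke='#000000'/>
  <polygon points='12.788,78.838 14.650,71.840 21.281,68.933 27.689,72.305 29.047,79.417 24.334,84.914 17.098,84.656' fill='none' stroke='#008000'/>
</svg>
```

Since the viewBox matches the mm dimensions, user units are millimetres directly. The only transform is the Y-flip y_m = 263.548 − y_svg.

Shape 1 is a rectangle drawn with `<polygon>`. Its stroke #000000 means engrave at S359, F3937. After flipping Y the toolpath is (117.448,243.870) → (225.427,243.870) → (225.427,213.870) → (117.448,213.870) → (117.448,243.870), returning to the start.

Shape 2 is a regular polygon drawn with `<polygon>`. Its stroke #008000 means score at S485, F2087. After flipping Y the toolpath is (12.788,184.710) → (14.650,191.708) → (21.281,194.615) → (27.689,191.243) → (29.047,184.131) → (24.334,178.634) → (17.098,178.892) → (12.788,184.710), returning to the start.

G21
G90
G00 X117.448 Y243.870
M3 S359
G1 X225.427 Y243.870 F3937
G1 X225.427 Y213.870
G1 X117.448 Y213.870
G1 X117.448 Y243.870
M5
G00 X12.788 Y184.710
M3 S485
G1 X14.650 Y191.708 F2087
G1 X21.281 Y194.615
G1 X27.689 Y191.243
G1 X29.047 Y184.131
G1 X24.334 Y178.634
G1 X17.098 Y178.892
G1 X12.788 Y184.710
M5
G00 X0.000 Y0.000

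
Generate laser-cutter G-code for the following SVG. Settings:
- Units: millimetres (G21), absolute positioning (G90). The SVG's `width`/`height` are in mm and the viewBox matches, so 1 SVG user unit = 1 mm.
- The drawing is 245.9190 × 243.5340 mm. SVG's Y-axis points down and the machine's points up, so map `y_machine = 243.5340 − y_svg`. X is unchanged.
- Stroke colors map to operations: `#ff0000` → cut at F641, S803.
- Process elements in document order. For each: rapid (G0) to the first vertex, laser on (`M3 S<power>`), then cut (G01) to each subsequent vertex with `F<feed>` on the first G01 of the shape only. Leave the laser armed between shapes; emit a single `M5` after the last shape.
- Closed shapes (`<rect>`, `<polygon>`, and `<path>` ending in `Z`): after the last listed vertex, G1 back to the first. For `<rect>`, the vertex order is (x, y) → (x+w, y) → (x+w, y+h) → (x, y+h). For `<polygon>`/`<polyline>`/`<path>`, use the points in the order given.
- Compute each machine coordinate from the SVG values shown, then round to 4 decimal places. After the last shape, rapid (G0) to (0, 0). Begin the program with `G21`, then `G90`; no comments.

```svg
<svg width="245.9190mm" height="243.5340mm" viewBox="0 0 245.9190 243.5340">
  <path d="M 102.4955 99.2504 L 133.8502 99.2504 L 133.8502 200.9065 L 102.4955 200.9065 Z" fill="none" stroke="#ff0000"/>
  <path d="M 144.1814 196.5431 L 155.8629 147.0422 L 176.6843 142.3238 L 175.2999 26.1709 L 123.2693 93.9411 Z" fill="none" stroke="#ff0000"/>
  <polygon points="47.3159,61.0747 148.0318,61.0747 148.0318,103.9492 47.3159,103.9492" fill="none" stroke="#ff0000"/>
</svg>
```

G21
G90
G0 X102.4955 Y144.2836
M3 S803
G01 X133.8502 Y144.2836 F641
G01 X133.8502 Y42.6275
G01 X102.4955 Y42.6275
G01 X102.4955 Y144.2836
G0 X144.1814 Y46.9909
M3 S803
G01 X155.8629 Y96.4918 F641
G01 X176.6843 Y101.2102
G01 X175.2999 Y217.3631
G01 X123.2693 Y149.5929
G01 X144.1814 Y46.9909
G0 X47.3159 Y182.4593
M3 S803
G01 X148.0318 Y182.4593 F641
G01 X148.0318 Y139.5848
G01 X47.3159 Y139.5848
G01 X47.3159 Y182.4593
M5
G0 X0.0000 Y0.0000

viewBox `0 0 245.9190 243.5340` with mm width/height → 1 unit = 1 mm. Flip: y_m = 243.5340 − y_svg.

**Shape 1** — `<path>` rectangle, stroke `#ff0000` → cut (S803, F641). Machine vertices: (102.4955,144.2836) → (133.8502,144.2836) → (133.8502,42.6275) → (102.4955,42.6275) → (102.4955,144.2836). Closed: final G1 returns to the first vertex.

**Shape 2** — `<path>` closed polygon, stroke `#ff0000` → cut (S803, F641). Machine vertices: (144.1814,46.9909) → (155.8629,96.4918) → (176.6843,101.2102) → (175.2999,217.3631) → (123.2693,149.5929) → (144.1814,46.9909). Closed: final G1 returns to the first vertex.

**Shape 3** — `<polygon>` rectangle, stroke `#ff0000` → cut (S803, F641). Machine vertices: (47.3159,182.4593) → (148.0318,182.4593) → (148.0318,139.5848) → (47.3159,139.5848) → (47.3159,182.4593). Closed: final G1 returns to the first vertex.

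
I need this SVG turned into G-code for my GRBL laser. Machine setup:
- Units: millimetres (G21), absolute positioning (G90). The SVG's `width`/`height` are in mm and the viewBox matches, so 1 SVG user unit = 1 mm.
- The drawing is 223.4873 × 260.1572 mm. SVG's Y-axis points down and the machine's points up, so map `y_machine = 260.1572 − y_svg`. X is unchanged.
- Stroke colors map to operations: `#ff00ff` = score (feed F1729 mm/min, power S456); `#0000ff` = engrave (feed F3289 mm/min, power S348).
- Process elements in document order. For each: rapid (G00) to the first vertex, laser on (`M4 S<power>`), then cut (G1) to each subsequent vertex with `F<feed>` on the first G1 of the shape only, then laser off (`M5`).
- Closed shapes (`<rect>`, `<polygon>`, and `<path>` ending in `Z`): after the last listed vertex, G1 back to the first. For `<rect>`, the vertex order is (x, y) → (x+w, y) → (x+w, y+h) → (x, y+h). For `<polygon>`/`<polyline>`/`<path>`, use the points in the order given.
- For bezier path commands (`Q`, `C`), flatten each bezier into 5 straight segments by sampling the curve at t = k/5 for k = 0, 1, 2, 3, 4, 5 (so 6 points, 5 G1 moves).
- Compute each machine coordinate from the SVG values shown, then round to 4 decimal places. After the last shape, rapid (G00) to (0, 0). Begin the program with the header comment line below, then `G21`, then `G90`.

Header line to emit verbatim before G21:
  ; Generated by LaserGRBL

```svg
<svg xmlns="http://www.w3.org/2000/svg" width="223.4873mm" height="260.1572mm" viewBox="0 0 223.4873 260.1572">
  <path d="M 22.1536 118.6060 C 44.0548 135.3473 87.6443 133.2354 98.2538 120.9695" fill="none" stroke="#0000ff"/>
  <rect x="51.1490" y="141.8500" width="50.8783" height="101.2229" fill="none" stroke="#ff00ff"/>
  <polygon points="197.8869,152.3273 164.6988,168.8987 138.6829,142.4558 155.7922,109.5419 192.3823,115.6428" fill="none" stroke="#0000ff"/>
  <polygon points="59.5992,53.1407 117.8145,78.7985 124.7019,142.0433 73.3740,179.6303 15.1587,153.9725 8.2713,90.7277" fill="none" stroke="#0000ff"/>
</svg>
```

; Generated by LaserGRBL
G21
G90
G00 X22.1536 Y141.5512
M4 S348
G1 X37.4596 Y133.6992 F3289
G1 X55.3467 Y129.9544
G1 X73.1908 Y129.8993
G1 X88.3678 Y133.1162
G1 X98.2538 Y139.1877
M5
G00 X51.1490 Y118.3072
M4 S456
G1 X102.0273 Y118.3072 F1729
G1 X102.0273 Y17.0843
G1 X51.1490 Y17.0843
G1 X51.1490 Y118.3072
M5
G00 X197.8869 Y107.8299
M4 S348
G1 X164.6988 Y91.2585 F3289
G1 X138.6829 Y117.7014
G1 X155.7922 Y150.6153
G1 X192.3823 Y144.5144
G1 X197.8869 Y107.8299
M5
G00 X59.5992 Y207.0165
M4 S348
G1 X117.8145 Y181.3587 F3289
G1 X124.7019 Y118.1139
G1 X73.3740 Y80.5269
G1 X15.1587 Y106.1847
G1 X8.2713 Y169.4295
G1 X59.5992 Y207.0165
M5
G00 X0.0000 Y0.0000

viewBox `0 0 223.4873 260.1572` with mm width/height → 1 unit = 1 mm. Flip: y_m = 260.1572 − y_svg.

**Shape 1** — `<path>` cubic bezier, stroke `#0000ff` → engrave (S348, F3289). Control points (SVG): P0=(22.1536,118.6060), P1=(44.0548,135.3473), P2=(87.6443,133.2354), P3=(98.2538,120.9695); sampled at t=k/5. Machine vertices: (22.1536,141.5512) → (37.4596,133.6992) → (55.3467,129.9544) → (73.1908,129.8993) → (88.3678,133.1162) → (98.2538,139.1877). Open path.

**Shape 2** — `<rect>` rectangle, stroke `#ff00ff` → score (S456, F1729). Machine vertices: (51.1490,118.3072) → (102.0273,118.3072) → (102.0273,17.0843) → (51.1490,17.0843) → (51.1490,118.3072). Closed: final G1 returns to the first vertex.

**Shape 3** — `<polygon>` regular polygon, stroke `#0000ff` → engrave (S348, F3289). Machine vertices: (197.8869,107.8299) → (164.6988,91.2585) → (138.6829,117.7014) → (155.7922,150.6153) → (192.3823,144.5144) → (197.8869,107.8299). Closed: final G1 returns to the first vertex.

**Shape 4** — `<polygon>` regular polygon, stroke `#0000ff` → engrave (S348, F3289). Machine vertices: (59.5992,207.0165) → (117.8145,181.3587) → (124.7019,118.1139) → (73.3740,80.5269) → (15.1587,106.1847) → (8.2713,169.4295) → (59.5992,207.0165). Closed: final G1 returns to the first vertex.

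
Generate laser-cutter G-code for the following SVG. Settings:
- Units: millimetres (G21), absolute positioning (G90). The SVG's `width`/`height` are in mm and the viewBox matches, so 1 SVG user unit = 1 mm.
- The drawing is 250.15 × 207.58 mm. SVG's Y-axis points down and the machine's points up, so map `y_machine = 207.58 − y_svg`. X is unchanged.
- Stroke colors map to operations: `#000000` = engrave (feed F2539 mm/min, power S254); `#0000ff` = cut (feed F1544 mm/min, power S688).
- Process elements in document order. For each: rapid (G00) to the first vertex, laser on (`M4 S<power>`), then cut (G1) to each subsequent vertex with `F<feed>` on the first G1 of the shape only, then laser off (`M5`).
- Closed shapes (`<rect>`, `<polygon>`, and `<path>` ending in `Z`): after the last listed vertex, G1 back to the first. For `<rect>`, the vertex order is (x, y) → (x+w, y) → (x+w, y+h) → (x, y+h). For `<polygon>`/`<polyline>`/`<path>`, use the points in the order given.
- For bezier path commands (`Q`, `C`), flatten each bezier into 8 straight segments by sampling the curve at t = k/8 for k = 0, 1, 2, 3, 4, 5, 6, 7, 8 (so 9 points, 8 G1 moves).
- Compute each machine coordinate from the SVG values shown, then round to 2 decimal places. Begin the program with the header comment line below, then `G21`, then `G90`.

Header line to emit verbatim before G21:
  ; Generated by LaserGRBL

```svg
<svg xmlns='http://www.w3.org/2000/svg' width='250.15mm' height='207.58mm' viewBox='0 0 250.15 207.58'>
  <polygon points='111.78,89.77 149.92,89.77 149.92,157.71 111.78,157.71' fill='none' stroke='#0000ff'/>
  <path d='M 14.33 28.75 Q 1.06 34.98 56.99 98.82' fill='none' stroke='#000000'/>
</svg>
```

; Generated by LaserGRBL
G21
G90
G00 X111.78 Y117.81
M4 S688
G1 X149.92 Y117.81 F1544
G1 X149.92 Y49.87
G1 X111.78 Y49.87
G1 X111.78 Y117.81
M5
G00 X14.33 Y178.83
M4 S254
G1 X12.09 Y176.37 F2539
G1 X12.02 Y172.11
G1 X14.11 Y166.06
G1 X18.36 Y158.20
G1 X24.77 Y148.54
G1 X33.35 Y137.08
G1 X44.09 Y123.82
G1 X56.99 Y108.76
M5

1 u = 1 mm; y_m = 207.58 − y.

[1] `<polygon>` rectangle, #0000ff→cut S688 F1544: (111.78,117.81) → (149.92,117.81) → (149.92,49.87) → (111.78,49.87) → (111.78,117.81) (closed)

[2] `<path>` quadratic bezier, #000000→engrave S254 F2539: (14.33,178.83) → (12.09,176.37) → (12.02,172.11) → (14.11,166.06) → (18.36,158.20) → (24.77,148.54) → (33.35,137.08) → (44.09,123.82) → (56.99,108.76)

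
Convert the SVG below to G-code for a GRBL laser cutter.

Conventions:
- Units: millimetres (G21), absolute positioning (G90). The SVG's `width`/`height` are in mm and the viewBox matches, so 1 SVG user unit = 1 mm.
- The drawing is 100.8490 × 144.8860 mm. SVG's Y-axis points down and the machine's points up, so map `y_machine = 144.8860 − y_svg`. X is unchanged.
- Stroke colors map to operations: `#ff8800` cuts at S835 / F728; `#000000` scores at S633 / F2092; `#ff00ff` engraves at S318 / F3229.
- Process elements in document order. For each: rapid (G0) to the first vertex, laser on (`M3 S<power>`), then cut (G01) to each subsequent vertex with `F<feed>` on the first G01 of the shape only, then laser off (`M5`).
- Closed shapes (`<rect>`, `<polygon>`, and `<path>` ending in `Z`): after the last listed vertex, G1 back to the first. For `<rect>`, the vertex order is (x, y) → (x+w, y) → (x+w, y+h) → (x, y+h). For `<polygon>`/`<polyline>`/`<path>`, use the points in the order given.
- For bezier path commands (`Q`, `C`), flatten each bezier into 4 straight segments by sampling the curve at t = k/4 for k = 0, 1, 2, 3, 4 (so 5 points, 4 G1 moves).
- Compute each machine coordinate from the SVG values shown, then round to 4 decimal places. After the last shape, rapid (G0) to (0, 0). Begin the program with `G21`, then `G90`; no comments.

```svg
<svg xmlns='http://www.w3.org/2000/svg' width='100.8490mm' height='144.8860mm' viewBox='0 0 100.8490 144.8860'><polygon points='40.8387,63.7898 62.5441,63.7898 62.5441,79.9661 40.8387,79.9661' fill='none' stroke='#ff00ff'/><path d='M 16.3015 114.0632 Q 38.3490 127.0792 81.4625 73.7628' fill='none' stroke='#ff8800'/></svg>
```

Since the viewBox matches the mm dimensions, user units are millimetres directly. The only transform is the Y-flip y_m = 144.8860 − y_svg.

Shape 1 is a rectangle drawn with `<polygon>`. Its stroke #ff00ff means engrave at S318, F3229. After flipping Y the toolpath is (40.8387,81.0962) → (62.5441,81.0962) → (62.5441,64.9199) → (40.8387,64.9199) → (40.8387,81.0962), returning to the start.

Shape 2 is a quadratic bezier drawn with `<path>`. Its stroke #ff8800 means cut at S835, F728. After flipping Y the toolpath is (16.3015,30.8228) → (28.6419,28.4606) → (43.6155,34.3899) → (61.2224,48.6108) → (81.4625,71.1232).

G21
G90
G0 X40.8387 Y81.0962
M3 S318
G01 X62.5441 Y81.0962 F3229
G01 X62.5441 Y64.9199
G01 X40.8387 Y64.9199
G01 X40.8387 Y81.0962
M5
G0 X16.3015 Y30.8228
M3 S835
G01 X28.6419 Y28.4606 F728
G01 X43.6155 Y34.3899
G01 X61.2224 Y48.6108
G01 X81.4625 Y71.1232
M5
G0 X0.0000 Y0.0000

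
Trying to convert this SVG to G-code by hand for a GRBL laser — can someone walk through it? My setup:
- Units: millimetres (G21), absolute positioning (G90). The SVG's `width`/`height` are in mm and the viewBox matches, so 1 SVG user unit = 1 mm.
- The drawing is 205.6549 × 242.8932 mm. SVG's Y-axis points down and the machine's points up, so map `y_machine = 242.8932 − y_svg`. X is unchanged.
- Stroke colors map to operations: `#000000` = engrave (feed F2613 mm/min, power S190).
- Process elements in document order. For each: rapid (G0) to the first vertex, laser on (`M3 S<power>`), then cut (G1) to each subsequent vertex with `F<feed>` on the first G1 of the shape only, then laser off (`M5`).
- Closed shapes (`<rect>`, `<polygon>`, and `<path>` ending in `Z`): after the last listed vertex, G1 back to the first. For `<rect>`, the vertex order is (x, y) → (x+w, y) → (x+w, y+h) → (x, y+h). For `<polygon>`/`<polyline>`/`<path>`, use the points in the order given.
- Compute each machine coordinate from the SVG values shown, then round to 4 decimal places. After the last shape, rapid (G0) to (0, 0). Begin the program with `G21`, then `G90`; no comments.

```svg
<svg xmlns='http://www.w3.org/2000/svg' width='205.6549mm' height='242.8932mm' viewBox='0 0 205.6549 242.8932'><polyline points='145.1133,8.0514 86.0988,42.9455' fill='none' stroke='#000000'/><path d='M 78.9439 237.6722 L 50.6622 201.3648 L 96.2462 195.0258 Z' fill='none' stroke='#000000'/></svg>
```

1 u = 1 mm; y_m = 242.8932 − y.

[1] `<polyline>` line segment, #000000→engrave S190 F2613: (145.1133,234.8418) → (86.0988,199.9477)

[2] `<path>` regular polygon, #000000→engrave S190 F2613: (78.9439,5.2210) → (50.6622,41.5284) → (96.2462,47.8674) → (78.9439,5.2210) (closed)

G21
G90
G0 X145.1133 Y234.8418
M3 S190
G1 X86.0988 Y199.9477 F2613
M5
G0 X78.9439 Y5.2210
M3 S190
G1 X50.6622 Y41.5284 F2613
G1 X96.2462 Y47.8674
G1 X78.9439 Y5.2210
M5
G0 X0.0000 Y0.0000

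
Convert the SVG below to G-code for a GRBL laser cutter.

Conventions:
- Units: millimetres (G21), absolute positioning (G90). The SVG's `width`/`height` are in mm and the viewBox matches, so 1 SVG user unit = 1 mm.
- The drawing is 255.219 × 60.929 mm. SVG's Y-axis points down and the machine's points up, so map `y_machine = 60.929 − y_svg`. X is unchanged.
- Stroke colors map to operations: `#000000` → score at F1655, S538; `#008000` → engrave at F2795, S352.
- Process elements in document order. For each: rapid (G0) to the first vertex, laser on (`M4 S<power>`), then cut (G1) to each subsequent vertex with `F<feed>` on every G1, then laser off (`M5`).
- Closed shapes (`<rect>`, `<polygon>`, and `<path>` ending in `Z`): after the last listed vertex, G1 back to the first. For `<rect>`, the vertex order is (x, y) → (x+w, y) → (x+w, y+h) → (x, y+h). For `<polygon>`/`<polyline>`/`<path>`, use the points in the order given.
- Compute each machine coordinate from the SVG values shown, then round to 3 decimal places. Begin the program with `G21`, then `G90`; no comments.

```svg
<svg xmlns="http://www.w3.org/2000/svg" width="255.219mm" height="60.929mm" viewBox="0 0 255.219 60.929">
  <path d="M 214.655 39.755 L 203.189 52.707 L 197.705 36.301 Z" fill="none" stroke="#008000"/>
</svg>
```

Since the viewBox matches the mm dimensions, user units are millimetres directly. The only transform is the Y-flip y_m = 60.929 − y_svg.

Shape 1 is a regular polygon drawn with `<path>`. Its stroke #008000 means engrave at S352, F2795. After flipping Y the toolpath is (214.655,21.174) → (203.189,8.222) → (197.705,24.628) → (214.655,21.174), returning to the start.

G21
G90
G0 X214.655 Y21.174
M4 S352
G1 X203.189 Y8.222 F2795
G1 X197.705 Y24.628 F2795
G1 X214.655 Y21.174 F2795
M5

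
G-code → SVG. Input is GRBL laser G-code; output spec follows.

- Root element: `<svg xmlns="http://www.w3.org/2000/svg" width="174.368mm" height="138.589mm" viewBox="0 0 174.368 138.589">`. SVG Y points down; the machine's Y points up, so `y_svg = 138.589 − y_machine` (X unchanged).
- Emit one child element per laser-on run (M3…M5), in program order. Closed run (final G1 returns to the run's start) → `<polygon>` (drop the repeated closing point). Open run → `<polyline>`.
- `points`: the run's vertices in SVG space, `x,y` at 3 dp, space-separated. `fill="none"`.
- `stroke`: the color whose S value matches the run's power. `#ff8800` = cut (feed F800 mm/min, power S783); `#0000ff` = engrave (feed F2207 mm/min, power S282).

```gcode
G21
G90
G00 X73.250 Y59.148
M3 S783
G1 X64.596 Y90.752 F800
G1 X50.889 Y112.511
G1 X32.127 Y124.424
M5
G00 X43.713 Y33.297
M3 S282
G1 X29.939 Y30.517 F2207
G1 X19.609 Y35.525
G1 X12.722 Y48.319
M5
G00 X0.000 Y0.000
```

<svg xmlns="http://www.w3.org/2000/svg" width="174.368mm" height="138.589mm" viewBox="0 0 174.368 138.589">
  <polyline points="73.250,79.441 64.596,47.837 50.889,26.078 32.127,14.165" fill="none" stroke="#ff8800"/>
  <polyline points="43.713,105.292 29.939,108.072 19.609,103.064 12.722,90.270" fill="none" stroke="#0000ff"/>
</svg>

Each laser-on run becomes one SVG element. Flip Y back into SVG space with y_svg = 138.589 − y_machine.

Run 1: power S783 maps to stroke `#ff8800` (cut). The run is open, so emit a `<polyline>` with points (Y-flipped): 73.250,79.441 64.596,47.837 50.889,26.078 32.127,14.165.

Run 2: S282 ⇒ engrave layer `#0000ff`. The run is open, so emit a `<polyline>` with points (Y-flipped): 43.713,105.292 29.939,108.072 19.609,103.064 12.722,90.270.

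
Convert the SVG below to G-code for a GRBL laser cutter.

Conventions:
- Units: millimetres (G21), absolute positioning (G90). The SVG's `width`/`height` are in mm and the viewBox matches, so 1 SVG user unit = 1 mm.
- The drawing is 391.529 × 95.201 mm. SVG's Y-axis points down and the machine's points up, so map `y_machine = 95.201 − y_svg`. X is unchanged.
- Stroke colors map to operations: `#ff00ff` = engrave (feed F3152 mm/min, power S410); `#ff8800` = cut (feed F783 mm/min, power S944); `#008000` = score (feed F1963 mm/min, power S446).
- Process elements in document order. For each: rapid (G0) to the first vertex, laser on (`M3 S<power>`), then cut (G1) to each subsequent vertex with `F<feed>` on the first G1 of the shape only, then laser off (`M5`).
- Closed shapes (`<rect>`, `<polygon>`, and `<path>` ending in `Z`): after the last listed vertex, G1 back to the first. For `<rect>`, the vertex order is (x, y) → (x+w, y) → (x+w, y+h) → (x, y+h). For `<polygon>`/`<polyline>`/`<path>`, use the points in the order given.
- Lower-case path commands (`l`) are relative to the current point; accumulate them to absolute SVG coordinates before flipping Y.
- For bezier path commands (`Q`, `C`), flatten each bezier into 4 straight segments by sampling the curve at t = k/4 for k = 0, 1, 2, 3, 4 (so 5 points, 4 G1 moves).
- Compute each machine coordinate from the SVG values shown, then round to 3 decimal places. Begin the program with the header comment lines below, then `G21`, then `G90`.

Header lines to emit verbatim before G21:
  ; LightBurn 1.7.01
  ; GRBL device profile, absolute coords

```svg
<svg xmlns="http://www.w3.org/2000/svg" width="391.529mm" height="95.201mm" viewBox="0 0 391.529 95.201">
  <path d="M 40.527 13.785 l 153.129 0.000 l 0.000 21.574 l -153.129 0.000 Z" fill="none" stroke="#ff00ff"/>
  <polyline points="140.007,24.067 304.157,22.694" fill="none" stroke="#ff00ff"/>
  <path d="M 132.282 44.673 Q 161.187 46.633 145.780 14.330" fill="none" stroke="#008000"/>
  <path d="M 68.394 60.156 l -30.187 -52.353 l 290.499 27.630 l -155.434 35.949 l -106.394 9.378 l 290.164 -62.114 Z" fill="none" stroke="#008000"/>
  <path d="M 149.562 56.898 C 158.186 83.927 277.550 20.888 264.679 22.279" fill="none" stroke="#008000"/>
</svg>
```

viewBox `0 0 391.529 95.201` with mm width/height → 1 unit = 1 mm. Flip: y_m = 95.201 − y_svg.

**Shape 1** — `<path>` rectangle, stroke `#ff00ff` → engrave (S410, F3152). Machine vertices: (40.527,81.416) → (193.656,81.416) → (193.656,59.842) → (40.527,59.842) → (40.527,81.416). Closed: final G1 returns to the first vertex.

**Shape 2** — `<polyline>` line segment, stroke `#ff00ff` → engrave (S410, F3152). Machine vertices: (140.007,71.134) → (304.157,72.507). Open path.

**Shape 3** — `<path>` quadratic bezier, stroke `#008000` → score (S446, F1963). Control points (SVG): P0=(132.282,44.673), P1=(161.187,46.633), P2=(145.780,14.330); sampled at t=k/4. Machine vertices: (132.282,50.528) → (143.965,51.689) → (150.109,57.134) → (150.714,66.861) → (145.780,80.871). Open path.

**Shape 4** — `<path>` closed polygon, stroke `#008000` → score (S446, F1963). Machine vertices: (68.394,35.045) → (38.207,87.398) → (328.706,59.768) → (173.272,23.819) → (66.878,14.441) → (357.042,76.555) → (68.394,35.045). Closed: final G1 returns to the first vertex.

**Shape 5** — `<path>` cubic bezier, stroke `#008000` → score (S446, F1963). Control points (SVG): P0=(149.562,56.898), P1=(158.186,83.927), P2=(277.550,20.888), P3=(264.679,22.279); sampled at t=k/4. Machine vertices: (149.562,38.303) → (172.997,32.505) → (215.181,45.998) → (253.335,64.299) → (264.679,72.922). Open path.

; LightBurn 1.7.01
; GRBL device profile, absolute coords
G21
G90
G0 X40.527 Y81.416
M3 S410
G1 X193.656 Y81.416 F3152
G1 X193.656 Y59.842
G1 X40.527 Y59.842
G1 X40.527 Y81.416
M5
G0 X140.007 Y71.134
M3 S410
G1 X304.157 Y72.507 F3152
M5
G0 X132.282 Y50.528
M3 S446
G1 X143.965 Y51.689 F1963
G1 X150.109 Y57.134
G1 X150.714 Y66.861
G1 X145.780 Y80.871
M5
G0 X68.394 Y35.045
M3 S446
G1 X38.207 Y87.398 F1963
G1 X328.706 Y59.768
G1 X173.272 Y23.819
G1 X66.878 Y14.441
G1 X357.042 Y76.555
G1 X68.394 Y35.045
M5
G0 X149.562 Y38.303
M3 S446
G1 X172.997 Y32.505 F1963
G1 X215.181 Y45.998
G1 X253.335 Y64.299
G1 X264.679 Y72.922
M5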